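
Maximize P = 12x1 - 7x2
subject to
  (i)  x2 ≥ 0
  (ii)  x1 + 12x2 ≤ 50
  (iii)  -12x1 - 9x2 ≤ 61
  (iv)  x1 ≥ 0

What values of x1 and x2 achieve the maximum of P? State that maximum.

Extreme points and P = 12x1 - 7x2:
  (50, 0) → P = 600
  (0, 0) → P = 0
  (0, 25/6) → P = -175/6

The binding constraints are x2 = 0 and x1 + 12x2 = 50.
Solving simultaneously gives x1 = 50, x2 = 0.

x1 = 50, x2 = 0, maximum P = 600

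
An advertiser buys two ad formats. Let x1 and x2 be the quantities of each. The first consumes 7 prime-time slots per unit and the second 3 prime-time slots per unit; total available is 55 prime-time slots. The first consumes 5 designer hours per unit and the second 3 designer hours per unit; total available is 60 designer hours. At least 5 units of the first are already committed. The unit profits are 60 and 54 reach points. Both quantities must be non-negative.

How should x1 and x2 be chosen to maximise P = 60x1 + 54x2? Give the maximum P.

x1 = 5, x2 = 20/3, maximum P = 660

Corner points and P = 60x1 + 54x2:
  (55/7, 0) → P = 3300/7
  (5, 0) → P = 300
  (5, 20/3) → P = 660

At the optimal vertex, 7x1 + 3x2 = 55 and x1 = 5.
Solving simultaneously gives x1 = 5, x2 = 20/3.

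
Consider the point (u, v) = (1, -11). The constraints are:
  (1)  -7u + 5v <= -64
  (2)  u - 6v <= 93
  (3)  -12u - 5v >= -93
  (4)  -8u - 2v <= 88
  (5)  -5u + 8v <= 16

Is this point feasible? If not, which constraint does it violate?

Constraint (1): -7u + 5v = -62, which is not ≤ -64. All other constraints are satisfied.

not feasible — violates (1)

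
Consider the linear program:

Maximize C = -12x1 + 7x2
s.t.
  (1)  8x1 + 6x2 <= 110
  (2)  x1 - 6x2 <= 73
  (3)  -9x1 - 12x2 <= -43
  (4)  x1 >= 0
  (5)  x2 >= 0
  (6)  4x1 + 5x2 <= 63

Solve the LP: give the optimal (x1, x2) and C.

Corner points and C = -12x1 + 7x2:
  (55/4, 0) → C = -165
  (43/4, 4) → C = -101
  (0, 43/12) → C = 301/12
  (43/9, 0) → C = -172/3
  (0, 63/5) → C = 441/5

x1 = 0, x2 = 63/5, maximum C = 441/5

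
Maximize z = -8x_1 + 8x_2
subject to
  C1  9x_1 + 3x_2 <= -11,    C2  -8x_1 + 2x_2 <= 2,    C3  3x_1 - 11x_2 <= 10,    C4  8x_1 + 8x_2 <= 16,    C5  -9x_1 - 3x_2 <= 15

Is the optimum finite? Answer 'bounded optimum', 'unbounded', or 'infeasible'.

The boundaries 9x_1 + 3x_2 = -11 and -8x_1 + 2x_2 = 2 meet at (-2/3, -5/3), but that point violates 3x_1 - 11x_2 ≤ 10. Every candidate vertex is excluded by some other constraint, so the feasible region is empty.

infeasible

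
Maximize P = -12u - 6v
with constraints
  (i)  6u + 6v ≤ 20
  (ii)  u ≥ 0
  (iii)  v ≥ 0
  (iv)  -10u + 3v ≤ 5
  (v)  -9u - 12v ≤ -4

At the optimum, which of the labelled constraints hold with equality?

(ii) and (v)

Corner points and P = -12u - 6v:
  (10/3, 0) → P = -40
  (5/13, 115/39) → P = -290/13
  (0, 5/3) → P = -10
  (0, 1/3) → P = -2
  (4/9, 0) → P = -16/3

The maximum is at (0, 1/3). Substituting into each constraint, equality holds for (ii) and (v); the remaining constraints have slack.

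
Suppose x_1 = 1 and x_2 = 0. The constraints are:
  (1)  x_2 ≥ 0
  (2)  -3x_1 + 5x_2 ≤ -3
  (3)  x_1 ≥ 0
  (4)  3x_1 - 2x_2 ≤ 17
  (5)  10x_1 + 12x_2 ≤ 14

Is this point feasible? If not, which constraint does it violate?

(1): 0 ≥ 0 ✓
(2): -3 ≤ -3 ✓
(3): 1 ≥ 0 ✓
(4): 3 ≤ 17 ✓
(5): 10 ≤ 14 ✓

feasible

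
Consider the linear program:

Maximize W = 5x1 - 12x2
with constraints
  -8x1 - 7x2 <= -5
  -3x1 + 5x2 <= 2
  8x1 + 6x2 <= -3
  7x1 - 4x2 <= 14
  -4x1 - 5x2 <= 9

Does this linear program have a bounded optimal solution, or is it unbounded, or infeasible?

infeasible

The boundaries -8x1 - 7x2 = -5 and -3x1 + 5x2 = 2 meet at (11/61, 31/61), but that point violates 8x1 + 6x2 ≤ -3. Every candidate vertex is excluded by some other constraint, so the feasible region is empty.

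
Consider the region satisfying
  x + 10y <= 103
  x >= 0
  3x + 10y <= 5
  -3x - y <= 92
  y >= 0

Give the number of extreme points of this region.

3

The feasible vertices (each the meet of two boundaries and inside every other half-plane) are:
  (0, 1/2)
  (0, 0)
  (5/3, 0)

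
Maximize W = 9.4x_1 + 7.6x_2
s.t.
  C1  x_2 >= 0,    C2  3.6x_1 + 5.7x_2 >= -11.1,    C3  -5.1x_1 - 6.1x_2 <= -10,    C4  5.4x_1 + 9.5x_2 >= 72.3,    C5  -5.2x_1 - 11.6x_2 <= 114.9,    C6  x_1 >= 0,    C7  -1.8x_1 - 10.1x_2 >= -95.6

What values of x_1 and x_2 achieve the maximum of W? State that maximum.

The binding constraints are x_2 = 0 and -1.8x_1 - 10.1x_2 = -95.6.
Solving simultaneously gives x_1 = 478/9, x_2 = 0.

x_1 = 478/9, x_2 = 0, maximum W = 22466/45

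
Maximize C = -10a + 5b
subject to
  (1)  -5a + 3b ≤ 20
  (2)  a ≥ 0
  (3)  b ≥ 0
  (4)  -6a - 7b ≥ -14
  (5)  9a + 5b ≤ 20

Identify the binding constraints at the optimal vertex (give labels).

Corner points and C = -10a + 5b:
  (0, 0) → C = 0
  (0, 2) → C = 10
  (20/9, 0) → C = -200/9
  (70/33, 2/11) → C = -670/33

The maximum is at (0, 2). Substituting into each constraint, equality holds for (2) and (4); the remaining constraints have slack.

(2) and (4)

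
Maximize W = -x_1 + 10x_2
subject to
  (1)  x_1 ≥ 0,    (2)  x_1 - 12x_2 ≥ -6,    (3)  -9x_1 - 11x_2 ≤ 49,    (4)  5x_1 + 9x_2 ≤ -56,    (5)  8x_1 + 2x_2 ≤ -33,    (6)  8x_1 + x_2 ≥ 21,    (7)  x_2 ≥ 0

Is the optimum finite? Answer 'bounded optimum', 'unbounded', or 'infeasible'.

infeasible

The boundaries 8x_1 + x_2 = 21 and x_2 = 0 meet at (21/8, 0), but that point violates 5x_1 + 9x_2 ≤ -56. Every candidate vertex is excluded by some other constraint, so the feasible region is empty.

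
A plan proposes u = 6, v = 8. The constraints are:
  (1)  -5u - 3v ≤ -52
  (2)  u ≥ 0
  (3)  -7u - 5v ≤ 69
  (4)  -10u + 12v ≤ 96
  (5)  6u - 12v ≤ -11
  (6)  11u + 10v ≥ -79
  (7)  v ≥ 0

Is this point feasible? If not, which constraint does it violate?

feasible

(1): -54 ≤ -52 ✓
(2): 6 ≥ 0 ✓
(3): -82 ≤ 69 ✓
(4): 36 ≤ 96 ✓
(5): -60 ≤ -11 ✓
(6): 146 ≥ -79 ✓
(7): 8 ≥ 0 ✓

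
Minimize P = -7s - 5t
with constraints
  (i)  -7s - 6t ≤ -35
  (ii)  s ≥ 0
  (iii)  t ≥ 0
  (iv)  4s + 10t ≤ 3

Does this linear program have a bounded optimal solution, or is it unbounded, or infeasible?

infeasible

The boundaries -7s - 6t = -35 and s = 0 meet at (0, 35/6), but that point violates 4s + 10t ≤ 3. Every candidate vertex is excluded by some other constraint, so the feasible region is empty.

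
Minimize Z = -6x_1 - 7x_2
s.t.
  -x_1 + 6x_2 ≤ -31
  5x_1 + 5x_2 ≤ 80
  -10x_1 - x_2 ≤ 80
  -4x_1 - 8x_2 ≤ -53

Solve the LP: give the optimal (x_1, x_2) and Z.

x_1 = 127/7, x_2 = -15/7, minimum Z = -657/7

Vertices and Z = -6x_1 - 7x_2:
  (127/7, -15/7) → Z = -657/7
  (283/16, -71/32) → Z = -2899/32
  (75/4, -11/4) → Z = -373/4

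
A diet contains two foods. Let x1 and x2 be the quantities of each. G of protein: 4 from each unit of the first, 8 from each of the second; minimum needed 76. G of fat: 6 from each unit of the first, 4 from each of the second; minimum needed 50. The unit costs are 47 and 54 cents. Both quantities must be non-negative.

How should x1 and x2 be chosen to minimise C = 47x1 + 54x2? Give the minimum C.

Extreme points and C = 47x1 + 54x2:
  (0, 25/2) → C = 675
  (19, 0) → C = 893
  (3, 8) → C = 573
The feasible region is unbounded (it extends along (0, 1), (1, 0)), but C strictly increases along every unbounded feasible direction, so there is no improving ray and the minimum is attained at a vertex.

x1 = 3, x2 = 8, minimum C = 573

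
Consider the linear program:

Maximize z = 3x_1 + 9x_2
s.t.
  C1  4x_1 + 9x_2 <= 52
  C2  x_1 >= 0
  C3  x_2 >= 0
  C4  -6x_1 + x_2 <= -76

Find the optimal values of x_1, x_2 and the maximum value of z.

Feasible corners and z = 3x_1 + 9x_2:
  (13, 0) → z = 39
  (368/29, 4/29) → z = 1140/29
  (38/3, 0) → z = 38

x_1 = 368/29, x_2 = 4/29, maximum z = 1140/29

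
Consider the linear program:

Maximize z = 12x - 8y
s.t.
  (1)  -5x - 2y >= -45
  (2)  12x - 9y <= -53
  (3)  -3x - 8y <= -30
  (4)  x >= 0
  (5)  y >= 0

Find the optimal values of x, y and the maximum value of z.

x = 13/3, y = 35/3, maximum z = -124/3

Feasible corners and z = 12x - 8y:
  (13/3, 35/3) → z = -124/3
  (0, 45/2) → z = -180
  (0, 53/9) → z = -424/9

The optimum lies where -5x - 2y = -45 and 12x - 9y = -53.
Solving simultaneously gives x = 13/3, y = 35/3.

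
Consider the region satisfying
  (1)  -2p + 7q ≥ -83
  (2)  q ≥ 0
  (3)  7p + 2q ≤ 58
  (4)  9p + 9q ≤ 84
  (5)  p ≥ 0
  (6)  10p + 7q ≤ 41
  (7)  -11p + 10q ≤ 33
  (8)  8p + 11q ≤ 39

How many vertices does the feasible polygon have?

Of the 28 pairwise boundary intersections, those satisfying every inequality are:
  (0, 0)
  (41/10, 0)
  (0, 33/10)
  (89/27, 31/27)
  (9/67, 231/67)

5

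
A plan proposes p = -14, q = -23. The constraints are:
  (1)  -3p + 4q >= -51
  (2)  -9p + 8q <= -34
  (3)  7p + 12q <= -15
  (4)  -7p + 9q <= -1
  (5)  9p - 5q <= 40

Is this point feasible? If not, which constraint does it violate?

(1): -50 ≥ -51 ✓
(2): -58 ≤ -34 ✓
(3): -374 ≤ -15 ✓
(4): -109 ≤ -1 ✓
(5): -11 ≤ 40 ✓

feasible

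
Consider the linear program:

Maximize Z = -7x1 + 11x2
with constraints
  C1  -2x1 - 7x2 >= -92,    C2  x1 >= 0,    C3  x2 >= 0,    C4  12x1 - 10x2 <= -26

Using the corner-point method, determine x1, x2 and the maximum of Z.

The optimum lies where -2x1 - 7x2 = -92 and x1 = 0.
Solving simultaneously gives x1 = 0, x2 = 92/7.

x1 = 0, x2 = 92/7, maximum Z = 1012/7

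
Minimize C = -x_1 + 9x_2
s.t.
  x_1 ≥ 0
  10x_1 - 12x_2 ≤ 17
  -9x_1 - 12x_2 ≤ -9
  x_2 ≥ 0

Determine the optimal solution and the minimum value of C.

x_1 = 17/10, x_2 = 0, minimum C = -17/10

Vertices and C = -x_1 + 9x_2:
  (0, 3/4) → C = 27/4
  (17/10, 0) → C = -17/10
  (1, 0) → C = -1
The feasible region is unbounded (it extends along (0, 1), (6, 5)), but C strictly increases along every unbounded feasible direction, so there is no improving ray and the minimum is attained at a vertex.

The optimum lies where 10x_1 - 12x_2 = 17 and x_2 = 0.
Solving simultaneously gives x_1 = 17/10, x_2 = 0.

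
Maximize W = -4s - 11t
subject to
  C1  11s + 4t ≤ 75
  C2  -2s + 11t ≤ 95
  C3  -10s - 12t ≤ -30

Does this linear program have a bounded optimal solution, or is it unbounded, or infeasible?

bounded optimum

Feasible corners and W = -4s - 11t:
  (445/129, 1195/129) → W = -4975/43
  (195/23, -105/23) → W = 375/23
  (-405/67, 505/67) → W = -3935/67
The feasible region has finitely many vertices and no improving ray; the maximum is 375/23 at (195/23, -105/23).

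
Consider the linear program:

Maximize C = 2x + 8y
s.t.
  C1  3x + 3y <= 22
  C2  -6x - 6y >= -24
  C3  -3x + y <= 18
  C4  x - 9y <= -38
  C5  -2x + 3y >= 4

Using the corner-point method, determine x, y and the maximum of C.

x = -7/2, y = 15/2, maximum C = 53

Vertices and C = 2x + 8y:
  (-7/2, 15/2) → C = 53
  (-1/5, 21/5) → C = 166/5
  (-62/13, 48/13) → C = 20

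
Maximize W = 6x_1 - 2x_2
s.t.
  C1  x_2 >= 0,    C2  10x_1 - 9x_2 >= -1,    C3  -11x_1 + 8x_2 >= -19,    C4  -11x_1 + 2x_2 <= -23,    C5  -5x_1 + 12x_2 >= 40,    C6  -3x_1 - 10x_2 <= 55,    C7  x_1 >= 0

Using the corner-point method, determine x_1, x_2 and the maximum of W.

x_1 = 179/19, x_2 = 201/19, maximum W = 672/19

Extreme points and W = 6x_1 - 2x_2:
  (179/19, 201/19) → W = 672/19
  (116/25, 79/15) → W = 1298/75
  (137/23, 535/92) → W = 1109/46

At the optimal vertex, 10x_1 - 9x_2 = -1 and -11x_1 + 8x_2 = -19.
Solving simultaneously gives x_1 = 179/19, x_2 = 201/19.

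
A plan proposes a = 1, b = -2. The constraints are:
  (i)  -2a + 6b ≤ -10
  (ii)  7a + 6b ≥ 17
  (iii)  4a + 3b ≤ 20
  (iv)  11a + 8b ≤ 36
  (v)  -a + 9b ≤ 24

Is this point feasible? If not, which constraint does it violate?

not feasible — violates (ii)

Constraint (ii): 7a + 6b = -5, which is not ≥ 17. All other constraints are satisfied.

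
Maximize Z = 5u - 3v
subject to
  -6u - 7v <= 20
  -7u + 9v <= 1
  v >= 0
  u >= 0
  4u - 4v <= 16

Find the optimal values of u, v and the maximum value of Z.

u = 37/2, v = 29/2, maximum Z = 49

Vertices and Z = 5u - 3v:
  (0, 1/9) → Z = -1/3
  (37/2, 29/2) → Z = 49
  (0, 0) → Z = 0
  (4, 0) → Z = 20

The binding constraints are -7u + 9v = 1 and 4u - 4v = 16.
Solving simultaneously gives u = 37/2, v = 29/2.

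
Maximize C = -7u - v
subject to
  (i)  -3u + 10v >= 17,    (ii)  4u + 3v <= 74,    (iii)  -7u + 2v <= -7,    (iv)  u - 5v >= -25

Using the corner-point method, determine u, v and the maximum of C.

u = 13/8, v = 35/16, maximum C = -217/16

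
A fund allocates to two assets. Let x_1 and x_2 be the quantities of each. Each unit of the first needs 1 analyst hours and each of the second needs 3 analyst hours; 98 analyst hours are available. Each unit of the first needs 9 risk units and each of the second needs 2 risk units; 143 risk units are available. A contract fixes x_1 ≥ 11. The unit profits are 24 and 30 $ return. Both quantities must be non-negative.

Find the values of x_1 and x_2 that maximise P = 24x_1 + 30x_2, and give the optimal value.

Extreme points and P = 24x_1 + 30x_2:
  (143/9, 0) → P = 1144/3
  (11, 0) → P = 264
  (11, 22) → P = 924

x_1 = 11, x_2 = 22, maximum P = 924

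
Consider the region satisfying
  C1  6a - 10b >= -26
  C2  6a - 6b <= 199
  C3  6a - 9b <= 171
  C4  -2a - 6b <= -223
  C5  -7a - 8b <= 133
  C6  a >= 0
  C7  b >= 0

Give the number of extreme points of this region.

3

Intersecting each pair of boundary lines and keeping only the points that satisfy every inequality leaves:
  (1073/12, 225/4)
  (1037/28, 695/28)
  (211/4, 235/12)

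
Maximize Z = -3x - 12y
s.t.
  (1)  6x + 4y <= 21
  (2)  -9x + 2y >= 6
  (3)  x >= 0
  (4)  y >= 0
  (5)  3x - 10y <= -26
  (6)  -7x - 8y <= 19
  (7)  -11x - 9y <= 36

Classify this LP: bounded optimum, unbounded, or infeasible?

Vertices and Z = -3x - 12y:
  (3/8, 75/16) → Z = -459/8
  (0, 21/4) → Z = -63
  (0, 3) → Z = -36
The feasible region has finitely many vertices and no improving ray; the maximum is -36 at (0, 3).

bounded optimum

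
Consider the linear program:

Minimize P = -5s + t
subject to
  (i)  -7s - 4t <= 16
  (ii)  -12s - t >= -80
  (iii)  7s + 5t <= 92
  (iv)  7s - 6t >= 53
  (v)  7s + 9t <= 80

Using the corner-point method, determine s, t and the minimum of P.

s = 336/41, t = -752/41, minimum P = -2432/41

Extreme points and P = -5s + t:
  (336/41, -752/41) → P = -2432/41
  (58/35, -69/10) → P = -1063/70
  (533/79, -76/79) → P = -2741/79

At the optimal vertex, -7s - 4t = 16 and -12s - t = -80.
Solving simultaneously gives s = 336/41, t = -752/41.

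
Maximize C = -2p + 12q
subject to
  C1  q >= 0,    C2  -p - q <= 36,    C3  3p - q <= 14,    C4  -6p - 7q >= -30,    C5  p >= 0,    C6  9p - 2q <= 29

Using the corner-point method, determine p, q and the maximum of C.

Extreme points and C = -2p + 12q:
  (0, 0) → C = 0
  (29/9, 0) → C = -58/9
  (0, 30/7) → C = 360/7
  (263/75, 32/25) → C = 626/75

At the optimal vertex, -6p - 7q = -30 and p = 0.
Solving simultaneously gives p = 0, q = 30/7.

p = 0, q = 30/7, maximum C = 360/7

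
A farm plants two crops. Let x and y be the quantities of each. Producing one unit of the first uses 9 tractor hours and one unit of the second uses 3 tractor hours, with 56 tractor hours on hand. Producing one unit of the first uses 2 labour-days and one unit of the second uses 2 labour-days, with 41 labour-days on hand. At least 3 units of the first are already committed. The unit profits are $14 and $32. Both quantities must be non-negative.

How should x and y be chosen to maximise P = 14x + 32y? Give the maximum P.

x = 3, y = 29/3, maximum P = 1054/3

Vertices and P = 14x + 32y:
  (56/9, 0) → P = 784/9
  (3, 0) → P = 42
  (3, 29/3) → P = 1054/3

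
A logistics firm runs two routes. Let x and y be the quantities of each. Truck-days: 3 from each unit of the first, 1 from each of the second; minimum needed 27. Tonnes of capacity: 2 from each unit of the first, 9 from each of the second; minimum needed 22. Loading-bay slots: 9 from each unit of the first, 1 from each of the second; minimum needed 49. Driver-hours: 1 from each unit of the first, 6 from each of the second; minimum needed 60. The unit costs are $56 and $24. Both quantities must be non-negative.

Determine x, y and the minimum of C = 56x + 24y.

Feasible corners and C = 56x + 24y:
  (0, 49) → C = 1176
  (60, 0) → C = 3360
  (11/3, 16) → C = 1768/3
  (6, 9) → C = 552
The feasible region is unbounded (it extends along (0, 1), (1, 0)), but C strictly increases along every unbounded feasible direction, so there is no improving ray and the minimum is attained at a vertex.

The optimum lies where 3x + y = 27 and x + 6y = 60.
Solving simultaneously gives x = 6, y = 9.

x = 6, y = 9, minimum C = 552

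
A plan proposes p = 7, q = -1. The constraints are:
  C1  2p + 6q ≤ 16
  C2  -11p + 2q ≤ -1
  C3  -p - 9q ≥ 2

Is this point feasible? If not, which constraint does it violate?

feasible

C1: 8 ≤ 16 ✓
C2: -79 ≤ -1 ✓
C3: 2 ≥ 2 ✓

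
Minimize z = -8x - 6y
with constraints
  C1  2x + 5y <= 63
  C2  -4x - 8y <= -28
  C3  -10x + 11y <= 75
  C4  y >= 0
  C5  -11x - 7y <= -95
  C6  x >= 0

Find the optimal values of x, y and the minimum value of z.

Vertices and z = -8x - 6y:
  (53/12, 65/6) → z = -301/3
  (63/2, 0) → z = -252
  (520/191, 1775/191) → z = -14810/191
  (95/11, 0) → z = -760/11

x = 63/2, y = 0, minimum z = -252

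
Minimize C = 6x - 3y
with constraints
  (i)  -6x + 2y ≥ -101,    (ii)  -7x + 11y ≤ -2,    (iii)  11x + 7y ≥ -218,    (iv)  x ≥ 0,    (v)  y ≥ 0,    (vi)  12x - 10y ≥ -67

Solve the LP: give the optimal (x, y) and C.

x = 2/7, y = 0, minimum C = 12/7

Feasible corners and C = 6x - 3y:
  (1107/52, 695/52) → C = 4557/52
  (101/6, 0) → C = 101
  (2/7, 0) → C = 12/7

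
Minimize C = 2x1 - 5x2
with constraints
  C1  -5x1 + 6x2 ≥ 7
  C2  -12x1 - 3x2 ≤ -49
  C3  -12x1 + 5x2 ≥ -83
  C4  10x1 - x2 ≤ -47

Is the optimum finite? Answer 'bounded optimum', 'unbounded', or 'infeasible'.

From the feasible point (-46/21, 527/21), moving in the direction (-3, 12) keeps every constraint satisfied while C decreases without bound.

unbounded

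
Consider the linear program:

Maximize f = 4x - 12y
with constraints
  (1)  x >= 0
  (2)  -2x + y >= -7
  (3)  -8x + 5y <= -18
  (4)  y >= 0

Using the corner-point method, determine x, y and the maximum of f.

Vertices and f = 4x - 12y:
  (17/2, 10) → f = -86
  (7/2, 0) → f = 14
  (9/4, 0) → f = 9

x = 7/2, y = 0, maximum f = 14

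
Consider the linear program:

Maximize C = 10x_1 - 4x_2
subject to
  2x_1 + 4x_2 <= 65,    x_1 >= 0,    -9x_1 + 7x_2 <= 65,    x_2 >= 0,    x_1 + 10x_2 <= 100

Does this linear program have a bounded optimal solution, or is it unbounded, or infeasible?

bounded optimum

Corner points and C = 10x_1 - 4x_2:
  (65/2, 0) → C = 325
  (125/8, 135/16) → C = 245/2
  (0, 65/7) → C = -260/7
  (0, 0) → C = 0
  (50/97, 965/97) → C = -3360/97
The feasible region has finitely many vertices and no improving ray; the maximum is 325 at (65/2, 0).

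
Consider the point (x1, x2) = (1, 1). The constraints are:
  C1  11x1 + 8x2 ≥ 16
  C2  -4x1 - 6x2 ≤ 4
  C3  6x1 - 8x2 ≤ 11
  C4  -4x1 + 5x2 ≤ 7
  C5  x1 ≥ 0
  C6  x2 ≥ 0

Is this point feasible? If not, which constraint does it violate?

C1: 19 ≥ 16 ✓
C2: -10 ≤ 4 ✓
C3: -2 ≤ 11 ✓
C4: 1 ≤ 7 ✓
C5: 1 ≥ 0 ✓
C6: 1 ≥ 0 ✓

feasible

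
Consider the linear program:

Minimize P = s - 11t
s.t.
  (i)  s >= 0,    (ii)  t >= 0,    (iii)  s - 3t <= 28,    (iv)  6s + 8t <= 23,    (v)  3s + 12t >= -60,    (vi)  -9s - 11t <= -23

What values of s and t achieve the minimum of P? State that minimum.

Corner points and P = s - 11t:
  (0, 23/8) → P = -253/8
  (0, 23/11) → P = -23
  (23/6, 0) → P = 23/6
  (23/9, 0) → P = 23/9

s = 0, t = 23/8, minimum P = -253/8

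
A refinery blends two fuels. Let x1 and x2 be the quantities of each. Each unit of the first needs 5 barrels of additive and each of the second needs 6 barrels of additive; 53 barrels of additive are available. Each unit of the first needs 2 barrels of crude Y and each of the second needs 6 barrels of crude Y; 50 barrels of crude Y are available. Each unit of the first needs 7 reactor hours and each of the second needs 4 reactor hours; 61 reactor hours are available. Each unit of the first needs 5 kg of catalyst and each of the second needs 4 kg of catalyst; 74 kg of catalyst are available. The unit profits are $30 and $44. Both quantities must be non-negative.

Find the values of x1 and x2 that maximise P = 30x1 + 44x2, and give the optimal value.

x1 = 1, x2 = 8, maximum P = 382

Corner points and P = 30x1 + 44x2:
  (0, 0) → P = 0
  (0, 25/3) → P = 1100/3
  (61/7, 0) → P = 1830/7
  (1, 8) → P = 382
  (7, 3) → P = 342

The optimum lies where 5x1 + 6x2 = 53 and 2x1 + 6x2 = 50.
Solving simultaneously gives x1 = 1, x2 = 8.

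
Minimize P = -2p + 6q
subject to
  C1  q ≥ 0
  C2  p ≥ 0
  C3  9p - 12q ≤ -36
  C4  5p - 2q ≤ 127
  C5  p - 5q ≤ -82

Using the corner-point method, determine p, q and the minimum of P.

Corner points and P = -2p + 6q:
  (0, 82/5) → P = 492/5
  (38, 63/2) → P = 113
  (268/11, 234/11) → P = 868/11
The feasible region is unbounded (it extends along (0, 1), (2, 5)), but P strictly increases along every unbounded feasible direction, so there is no improving ray and the minimum is attained at a vertex.

p = 268/11, q = 234/11, minimum P = 868/11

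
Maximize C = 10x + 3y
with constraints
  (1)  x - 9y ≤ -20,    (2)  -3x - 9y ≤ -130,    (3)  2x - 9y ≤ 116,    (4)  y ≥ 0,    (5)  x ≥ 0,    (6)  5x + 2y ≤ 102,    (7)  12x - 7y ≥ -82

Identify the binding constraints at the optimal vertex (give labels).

Feasible corners and C = 10x + 3y:
  (658/39, 344/39) → C = 7612/39
  (4/3, 14) → C = 166/3
  (550/59, 1634/59) → C = 10402/59

The maximum is at (658/39, 344/39). Substituting into each constraint, equality holds for (2) and (6); the remaining constraints have slack.

(2) and (6)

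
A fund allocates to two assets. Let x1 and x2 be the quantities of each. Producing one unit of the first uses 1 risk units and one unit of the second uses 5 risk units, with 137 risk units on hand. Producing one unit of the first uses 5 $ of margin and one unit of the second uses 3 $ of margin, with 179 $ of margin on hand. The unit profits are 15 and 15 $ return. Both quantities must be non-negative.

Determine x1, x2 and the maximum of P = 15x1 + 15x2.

x1 = 22, x2 = 23, maximum P = 675

Corner points and P = 15x1 + 15x2:
  (0, 0) → P = 0
  (0, 137/5) → P = 411
  (179/5, 0) → P = 537
  (22, 23) → P = 675

The optimum lies where x1 + 5x2 = 137 and 5x1 + 3x2 = 179.
Solving simultaneously gives x1 = 22, x2 = 23.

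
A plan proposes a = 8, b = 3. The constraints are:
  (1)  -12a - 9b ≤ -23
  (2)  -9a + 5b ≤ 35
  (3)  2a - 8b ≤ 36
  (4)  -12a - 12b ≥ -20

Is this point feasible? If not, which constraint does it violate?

Constraint (4): -12a - 12b = -132, which is not ≥ -20. All other constraints are satisfied.

not feasible — violates (4)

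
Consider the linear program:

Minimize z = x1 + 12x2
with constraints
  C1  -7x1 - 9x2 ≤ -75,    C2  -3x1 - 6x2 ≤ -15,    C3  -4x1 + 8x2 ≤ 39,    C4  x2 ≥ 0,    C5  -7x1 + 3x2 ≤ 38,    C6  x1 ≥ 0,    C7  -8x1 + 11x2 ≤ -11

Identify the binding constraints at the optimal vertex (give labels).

Extreme points and z = x1 + 12x2:
  (75/7, 0) → z = 75/7
  (924/149, 523/149) → z = 7200/149
  (517/20, 89/5) → z = 4789/20
The feasible region is unbounded (it extends along (2, 1), (1, 0)), but z strictly increases along every unbounded feasible direction, so there is no improving ray and the minimum is attained at a vertex.

The minimum is at (75/7, 0). Substituting into each constraint, equality holds for C1 and C4; the remaining constraints have slack.

C1 and C4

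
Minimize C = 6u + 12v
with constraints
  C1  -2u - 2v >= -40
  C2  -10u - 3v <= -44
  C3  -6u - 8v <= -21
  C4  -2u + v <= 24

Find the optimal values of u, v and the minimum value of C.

Extreme points and C = 6u + 12v:
  (139/2, -99/2) → C = -177
  (-4/3, 64/3) → C = 248
  (289/62, -27/31) → C = 543/31
  (-7/4, 41/2) → C = 471/2

At the optimal vertex, -2u - 2v = -40 and -6u - 8v = -21.
Solving simultaneously gives u = 139/2, v = -99/2.

u = 139/2, v = -99/2, minimum C = -177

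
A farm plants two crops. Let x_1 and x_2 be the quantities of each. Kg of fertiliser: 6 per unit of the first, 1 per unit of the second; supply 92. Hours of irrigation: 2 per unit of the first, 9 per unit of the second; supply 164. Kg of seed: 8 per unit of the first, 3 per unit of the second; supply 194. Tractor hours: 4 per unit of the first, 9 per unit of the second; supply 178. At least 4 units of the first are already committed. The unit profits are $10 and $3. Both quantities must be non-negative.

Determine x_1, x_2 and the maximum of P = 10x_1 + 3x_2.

x_1 = 13, x_2 = 14, maximum P = 172

Feasible corners and P = 10x_1 + 3x_2:
  (46/3, 0) → P = 460/3
  (4, 0) → P = 40
  (13, 14) → P = 172
  (7, 50/3) → P = 120
  (4, 52/3) → P = 92

The binding constraints are 6x_1 + x_2 = 92 and 4x_1 + 9x_2 = 178.
Solving simultaneously gives x_1 = 13, x_2 = 14.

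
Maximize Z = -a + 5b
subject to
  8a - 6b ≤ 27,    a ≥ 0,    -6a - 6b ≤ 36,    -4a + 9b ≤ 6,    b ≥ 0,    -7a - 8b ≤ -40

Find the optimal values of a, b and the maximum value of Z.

Extreme points and Z = -a + 5b:
  (93/16, 13/4) → Z = 167/16
  (228/53, 131/106) → Z = 199/106
  (312/95, 202/95) → Z = 698/95

a = 93/16, b = 13/4, maximum Z = 167/16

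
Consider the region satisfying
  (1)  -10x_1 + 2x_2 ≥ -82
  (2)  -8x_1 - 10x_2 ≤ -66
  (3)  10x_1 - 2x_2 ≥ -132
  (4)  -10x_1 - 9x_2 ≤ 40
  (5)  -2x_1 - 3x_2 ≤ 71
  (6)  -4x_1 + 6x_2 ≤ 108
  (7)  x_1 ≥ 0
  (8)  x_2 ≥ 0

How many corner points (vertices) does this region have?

Intersecting each pair of boundary lines and keeping only the points that satisfy every inequality leaves:
  (238/29, 1/29)
  (177/13, 352/13)
  (0, 33/5)
  (0, 18)

4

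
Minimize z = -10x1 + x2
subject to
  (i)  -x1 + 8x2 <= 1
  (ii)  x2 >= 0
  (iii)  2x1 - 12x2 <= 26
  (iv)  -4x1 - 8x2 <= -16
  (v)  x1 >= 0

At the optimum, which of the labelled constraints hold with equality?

(i) and (iii)

Vertices and z = -10x1 + x2:
  (55, 7) → z = -543
  (3, 1/2) → z = -59/2
  (13, 0) → z = -130
  (4, 0) → z = -40

The minimum is at (55, 7). Substituting into each constraint, equality holds for (i) and (iii); the remaining constraints have slack.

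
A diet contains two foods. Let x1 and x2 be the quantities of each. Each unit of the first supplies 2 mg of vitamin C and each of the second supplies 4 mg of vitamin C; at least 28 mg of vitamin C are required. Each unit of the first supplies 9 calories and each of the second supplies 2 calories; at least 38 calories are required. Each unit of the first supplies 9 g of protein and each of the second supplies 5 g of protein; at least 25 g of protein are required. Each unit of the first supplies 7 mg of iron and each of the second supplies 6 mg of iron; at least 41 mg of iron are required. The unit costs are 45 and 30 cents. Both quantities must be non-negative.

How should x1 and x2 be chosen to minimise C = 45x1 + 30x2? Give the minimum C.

Corner points and C = 45x1 + 30x2:
  (0, 19) → C = 570
  (14, 0) → C = 630
  (3, 11/2) → C = 300
The feasible region is unbounded (it extends along (0, 1), (1, 0)), but C strictly increases along every unbounded feasible direction, so there is no improving ray and the minimum is attained at a vertex.

The binding constraints are 2x1 + 4x2 = 28 and 9x1 + 2x2 = 38.
Solving simultaneously gives x1 = 3, x2 = 11/2.

x1 = 3, x2 = 11/2, minimum C = 300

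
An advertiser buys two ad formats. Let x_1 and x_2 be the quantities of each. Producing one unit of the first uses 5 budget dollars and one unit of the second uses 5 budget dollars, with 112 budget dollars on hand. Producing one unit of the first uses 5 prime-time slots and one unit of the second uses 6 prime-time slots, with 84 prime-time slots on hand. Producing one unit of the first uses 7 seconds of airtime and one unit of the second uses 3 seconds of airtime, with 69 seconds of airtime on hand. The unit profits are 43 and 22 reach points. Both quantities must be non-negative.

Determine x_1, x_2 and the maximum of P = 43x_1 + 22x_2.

Vertices and P = 43x_1 + 22x_2:
  (0, 0) → P = 0
  (0, 14) → P = 308
  (69/7, 0) → P = 2967/7
  (6, 9) → P = 456

The binding constraints are 5x_1 + 6x_2 = 84 and 7x_1 + 3x_2 = 69.
Solving simultaneously gives x_1 = 6, x_2 = 9.

x_1 = 6, x_2 = 9, maximum P = 456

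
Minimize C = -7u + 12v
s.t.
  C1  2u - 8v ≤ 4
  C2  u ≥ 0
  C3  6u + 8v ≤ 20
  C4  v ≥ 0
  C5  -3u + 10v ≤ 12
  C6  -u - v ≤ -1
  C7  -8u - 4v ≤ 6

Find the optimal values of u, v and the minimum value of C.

u = 3, v = 1/4, minimum C = -18

Corner points and C = -7u + 12v:
  (3, 1/4) → C = -18
  (2, 0) → C = -14
  (0, 6/5) → C = 72/5
  (0, 1) → C = 12
  (26/21, 11/7) → C = 214/21
  (1, 0) → C = -7

At the optimal vertex, 2u - 8v = 4 and 6u + 8v = 20.
Solving simultaneously gives u = 3, v = 1/4.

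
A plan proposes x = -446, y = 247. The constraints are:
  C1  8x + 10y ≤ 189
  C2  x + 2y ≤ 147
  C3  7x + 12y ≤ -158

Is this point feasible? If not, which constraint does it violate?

C1: -1098 ≤ 189 ✓
C2: 48 ≤ 147 ✓
C3: -158 ≤ -158 ✓

feasible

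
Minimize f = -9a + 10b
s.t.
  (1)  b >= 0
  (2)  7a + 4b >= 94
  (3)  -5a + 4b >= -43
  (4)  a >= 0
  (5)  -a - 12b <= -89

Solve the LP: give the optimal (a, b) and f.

a = 109/8, b = 201/32, minimum f = -957/16

Extreme points and f = -9a + 10b:
  (0, 47/2) → f = 235
  (193/20, 529/80) → f = -829/40
  (109/8, 201/32) → f = -957/16
The feasible region is unbounded (it extends along (0, 1), (4, 5)), but f strictly increases along every unbounded feasible direction, so there is no improving ray and the minimum is attained at a vertex.

The optimum lies where -5a + 4b = -43 and -a - 12b = -89.
Solving simultaneously gives a = 109/8, b = 201/32.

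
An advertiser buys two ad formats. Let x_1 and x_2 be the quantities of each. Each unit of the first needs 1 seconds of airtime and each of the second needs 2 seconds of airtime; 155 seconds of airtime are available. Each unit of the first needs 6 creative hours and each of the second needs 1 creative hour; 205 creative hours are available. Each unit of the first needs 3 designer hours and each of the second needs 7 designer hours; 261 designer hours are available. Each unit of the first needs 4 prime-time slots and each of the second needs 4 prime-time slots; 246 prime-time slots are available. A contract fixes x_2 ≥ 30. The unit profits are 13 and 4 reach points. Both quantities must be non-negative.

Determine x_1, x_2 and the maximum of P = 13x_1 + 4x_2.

Feasible corners and P = 13x_1 + 4x_2:
  (0, 261/7) → P = 1044/7
  (0, 30) → P = 120
  (17, 30) → P = 341

x_1 = 17, x_2 = 30, maximum P = 341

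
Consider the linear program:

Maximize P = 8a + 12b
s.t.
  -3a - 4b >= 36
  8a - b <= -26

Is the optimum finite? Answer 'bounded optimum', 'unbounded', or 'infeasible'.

unbounded

From the feasible point (-4, -6), moving in the direction (-4, 3) keeps every constraint satisfied while P increases without bound.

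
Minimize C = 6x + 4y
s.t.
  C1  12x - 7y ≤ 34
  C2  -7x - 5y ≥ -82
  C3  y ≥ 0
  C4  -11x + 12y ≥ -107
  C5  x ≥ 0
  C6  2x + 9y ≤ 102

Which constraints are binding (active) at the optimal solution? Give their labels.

Feasible corners and C = 6x + 4y:
  (744/109, 746/109) → C = 7448/109
  (17/6, 0) → C = 17
  (228/53, 550/53) → C = 3568/53
  (0, 0) → C = 0
  (0, 34/3) → C = 136/3

The minimum is at (0, 0). Substituting into each constraint, equality holds for C3 and C5; the remaining constraints have slack.

C3 and C5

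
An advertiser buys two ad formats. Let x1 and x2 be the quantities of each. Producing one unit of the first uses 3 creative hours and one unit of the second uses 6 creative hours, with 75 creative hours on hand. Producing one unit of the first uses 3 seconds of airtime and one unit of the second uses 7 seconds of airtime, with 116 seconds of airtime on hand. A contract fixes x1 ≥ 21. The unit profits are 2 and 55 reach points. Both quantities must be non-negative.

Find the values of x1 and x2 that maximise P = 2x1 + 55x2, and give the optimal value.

x1 = 21, x2 = 2, maximum P = 152

Feasible corners and P = 2x1 + 55x2:
  (25, 0) → P = 50
  (21, 0) → P = 42
  (21, 2) → P = 152

The optimum lies where 3x1 + 6x2 = 75 and x1 = 21.
Solving simultaneously gives x1 = 21, x2 = 2.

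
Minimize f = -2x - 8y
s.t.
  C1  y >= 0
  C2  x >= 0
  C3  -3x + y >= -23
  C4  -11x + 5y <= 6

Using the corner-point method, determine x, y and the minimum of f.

Extreme points and f = -2x - 8y:
  (0, 0) → f = 0
  (23/3, 0) → f = -46/3
  (0, 6/5) → f = -48/5
  (121/4, 271/4) → f = -1205/2

x = 121/4, y = 271/4, minimum f = -1205/2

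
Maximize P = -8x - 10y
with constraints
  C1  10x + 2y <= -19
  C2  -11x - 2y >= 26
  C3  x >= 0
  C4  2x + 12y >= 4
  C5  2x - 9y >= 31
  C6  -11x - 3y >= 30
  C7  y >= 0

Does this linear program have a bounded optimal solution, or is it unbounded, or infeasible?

infeasible

The boundaries -11x - 3y = 30 and y = 0 meet at (-30/11, 0), but that point violates x ≥ 0. Every candidate vertex is excluded by some other constraint, so the feasible region is empty.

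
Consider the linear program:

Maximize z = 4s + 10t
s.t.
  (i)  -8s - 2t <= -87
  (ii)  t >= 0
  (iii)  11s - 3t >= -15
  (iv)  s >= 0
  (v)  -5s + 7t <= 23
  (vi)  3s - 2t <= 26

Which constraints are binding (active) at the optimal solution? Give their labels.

Corner points and z = 4s + 10t:
  (563/66, 619/66) → z = 1407/11
  (113/11, 53/22) → z = 717/11
  (228/11, 199/11) → z = 2902/11

The maximum is at (228/11, 199/11). Substituting into each constraint, equality holds for (v) and (vi); the remaining constraints have slack.

(v) and (vi)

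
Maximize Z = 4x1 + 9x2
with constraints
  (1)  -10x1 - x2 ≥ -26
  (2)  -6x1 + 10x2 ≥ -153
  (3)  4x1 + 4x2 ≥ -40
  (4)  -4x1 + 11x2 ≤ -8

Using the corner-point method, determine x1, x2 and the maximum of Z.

Feasible corners and Z = 4x1 + 9x2:
  (413/106, -687/53) → Z = -5357/53
  (49/19, 4/19) → Z = 232/19
  (53/16, -213/16) → Z = -1705/16
  (-34/5, -16/5) → Z = -56

x1 = 49/19, x2 = 4/19, maximum Z = 232/19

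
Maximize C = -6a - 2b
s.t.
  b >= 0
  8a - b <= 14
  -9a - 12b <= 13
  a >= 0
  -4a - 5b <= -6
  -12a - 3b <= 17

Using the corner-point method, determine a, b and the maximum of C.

a = 0, b = 6/5, maximum C = -12/5

The feasible region is unbounded (it extends along (0, 1), (1, 8)), but C strictly decreases along every unbounded feasible direction, so there is no improving ray and the maximum is attained at a vertex.

At the optimal vertex, a = 0 and -4a - 5b = -6.
Solving simultaneously gives a = 0, b = 6/5.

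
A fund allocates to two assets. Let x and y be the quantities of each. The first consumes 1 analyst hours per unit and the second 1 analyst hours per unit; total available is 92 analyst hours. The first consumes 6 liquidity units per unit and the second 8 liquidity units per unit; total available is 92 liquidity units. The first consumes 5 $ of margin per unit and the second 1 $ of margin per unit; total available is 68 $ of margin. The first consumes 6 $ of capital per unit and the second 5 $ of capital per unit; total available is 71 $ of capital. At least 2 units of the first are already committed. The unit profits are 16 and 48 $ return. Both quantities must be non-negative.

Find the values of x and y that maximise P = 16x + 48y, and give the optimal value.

x = 2, y = 10, maximum P = 512

Corner points and P = 16x + 48y:
  (71/6, 0) → P = 568/3
  (2, 0) → P = 32
  (6, 7) → P = 432
  (2, 10) → P = 512

The binding constraints are 6x + 8y = 92 and x = 2.
Solving simultaneously gives x = 2, y = 10.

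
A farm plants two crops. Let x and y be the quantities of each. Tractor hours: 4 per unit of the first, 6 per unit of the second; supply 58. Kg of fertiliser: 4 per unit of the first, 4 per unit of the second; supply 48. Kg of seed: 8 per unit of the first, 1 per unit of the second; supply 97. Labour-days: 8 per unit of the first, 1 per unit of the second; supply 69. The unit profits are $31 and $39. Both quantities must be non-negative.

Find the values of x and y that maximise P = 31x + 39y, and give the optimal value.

Corner points and P = 31x + 39y:
  (0, 0) → P = 0
  (0, 29/3) → P = 377
  (69/8, 0) → P = 2139/8
  (7, 5) → P = 412
  (57/7, 27/7) → P = 2820/7

The optimum lies where 4x + 6y = 58 and 4x + 4y = 48.
Solving simultaneously gives x = 7, y = 5.

x = 7, y = 5, maximum P = 412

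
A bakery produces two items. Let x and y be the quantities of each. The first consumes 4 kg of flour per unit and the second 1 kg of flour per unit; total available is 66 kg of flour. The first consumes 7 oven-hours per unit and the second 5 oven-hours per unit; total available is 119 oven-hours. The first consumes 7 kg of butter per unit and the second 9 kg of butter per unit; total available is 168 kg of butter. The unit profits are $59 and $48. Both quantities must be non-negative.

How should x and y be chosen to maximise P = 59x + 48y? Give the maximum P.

Extreme points and P = 59x + 48y:
  (0, 0) → P = 0
  (0, 56/3) → P = 896
  (33/2, 0) → P = 1947/2
  (211/13, 14/13) → P = 13121/13
  (33/4, 49/4) → P = 4299/4

The optimum lies where 7x + 5y = 119 and 7x + 9y = 168.
Solving simultaneously gives x = 33/4, y = 49/4.

x = 33/4, y = 49/4, maximum P = 4299/4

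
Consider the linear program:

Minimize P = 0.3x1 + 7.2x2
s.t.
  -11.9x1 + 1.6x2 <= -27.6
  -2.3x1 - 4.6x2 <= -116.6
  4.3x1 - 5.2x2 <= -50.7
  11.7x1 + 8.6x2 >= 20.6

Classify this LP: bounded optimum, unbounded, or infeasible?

bounded optimum

Extreme points and P = 0.3x1 + 7.2x2:
  (15676/2921, 66203/2921) → P = 2406822/14605
  (18655/1587, 61799/3174) → P = 760243/5290
The feasible region has finitely many vertices and no improving ray; the minimum is 760243/5290 at (18655/1587, 61799/3174).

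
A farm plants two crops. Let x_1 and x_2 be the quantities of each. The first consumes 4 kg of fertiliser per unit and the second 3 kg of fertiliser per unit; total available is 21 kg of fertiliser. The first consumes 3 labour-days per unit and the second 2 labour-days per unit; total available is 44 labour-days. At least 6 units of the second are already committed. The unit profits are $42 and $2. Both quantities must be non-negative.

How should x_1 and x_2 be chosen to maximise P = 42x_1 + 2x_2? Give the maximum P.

x_1 = 3/4, x_2 = 6, maximum P = 87/2

At the optimal vertex, 4x_1 + 3x_2 = 21 and x_2 = 6.
Solving simultaneously gives x_1 = 3/4, x_2 = 6.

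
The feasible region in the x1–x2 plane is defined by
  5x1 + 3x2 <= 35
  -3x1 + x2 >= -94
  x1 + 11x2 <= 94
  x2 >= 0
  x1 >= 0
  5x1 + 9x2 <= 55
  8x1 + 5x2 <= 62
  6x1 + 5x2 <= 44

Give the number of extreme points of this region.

5

The feasible vertices (each the meet of two boundaries and inside every other half-plane) are:
  (7, 0)
  (43/7, 10/7)
  (0, 0)
  (0, 55/9)
  (121/29, 110/29)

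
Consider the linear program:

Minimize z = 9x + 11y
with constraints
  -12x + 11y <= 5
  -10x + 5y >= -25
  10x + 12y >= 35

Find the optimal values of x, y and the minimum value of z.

x = 95/34, y = 10/17, minimum z = 1075/34

Extreme points and z = 9x + 11y:
  (6, 7) → z = 131
  (325/254, 235/127) → z = 8095/254
  (95/34, 10/17) → z = 1075/34

The binding constraints are -10x + 5y = -25 and 10x + 12y = 35.
Solving simultaneously gives x = 95/34, y = 10/17.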